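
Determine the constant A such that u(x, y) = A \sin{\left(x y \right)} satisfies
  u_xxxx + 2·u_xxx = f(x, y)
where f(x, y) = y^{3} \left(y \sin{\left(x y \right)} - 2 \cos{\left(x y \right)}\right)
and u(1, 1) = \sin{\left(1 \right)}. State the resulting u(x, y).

Substitute the ansatz u = A \sin{\left(x y \right)} into the left-hand side.
Derivatives of the ansatz:
  u_xxxx = A y^{4} \sin{\left(x y \right)}
  u_xxx = - A y^{3} \cos{\left(x y \right)}
Term by term:
  u_xxxx = A y^{4} \sin{\left(x y \right)}
  2·u_xxx = - 2 A y^{3} \cos{\left(x y \right)}
So the left-hand side equals
  A y^{4} \sin{\left(x y \right)} - 2 A y^{3} \cos{\left(x y \right)}
This must equal f(x, y) identically; expanded, f = y^{4} \sin{\left(x y \right)} - 2 y^{3} \cos{\left(x y \right)}.
Matching coefficients of the independent functions:
  [y^{3} \cos{\left(x y \right)}]:  - 2 A = -2
  [y^{4} \sin{\left(x y \right)}]:  A = 1
Solving: A = 1.
Check against the point condition:
  u(1, 1) = \sin{\left(1 \right)}  ⟹  A \sin{\left(1 \right)} = \sin{\left(1 \right)}  ✓
Hence u(x, y) = \sin{\left(x y \right)}.

Answer: u(x, y) = \sin{\left(x y \right)}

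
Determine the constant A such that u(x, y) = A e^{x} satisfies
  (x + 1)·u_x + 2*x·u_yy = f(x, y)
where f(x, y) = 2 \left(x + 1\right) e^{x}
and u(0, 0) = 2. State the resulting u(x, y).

Answer: u(x, y) = 2 e^{x}

Derivation:
Substitute the ansatz u = A e^{x} into the left-hand side.
Derivatives of the ansatz:
  u_x = A e^{x}
  u_yy = 0
Term by term:
  (x + 1)·u_x = A x e^{x} + A e^{x}
  2*x·u_yy = 0
So the left-hand side equals
  A x e^{x} + A e^{x}
This must equal f(x, y) identically; expanded, f = 2 x e^{x} + 2 e^{x}.
Matching coefficients of the independent functions:
  [x e^{x}, e^{x}]:  A = 2
Solving: A = 2.
Check against the point condition:
  u(0, 0) = 2  ⟹  A = 2  ✓
Hence u(x, y) = 2 e^{x}.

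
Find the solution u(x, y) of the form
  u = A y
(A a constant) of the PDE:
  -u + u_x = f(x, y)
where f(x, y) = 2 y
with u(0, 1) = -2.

Answer: u(x, y) = - 2 y

Derivation:
Substitute the ansatz u = A y into the left-hand side.
Derivatives of the ansatz:
  u_x = 0
Term by term:
  -u = - A y
  u_x = 0
So the left-hand side equals
  - A y
This must equal f(x, y) = 2 y identically.
Matching coefficients of the independent functions:
  [y]:  - A = 2
Solving: A = -2.
Check against the point condition:
  u(0, 1) = -2  ⟹  A = -2  ✓
Hence u(x, y) = - 2 y.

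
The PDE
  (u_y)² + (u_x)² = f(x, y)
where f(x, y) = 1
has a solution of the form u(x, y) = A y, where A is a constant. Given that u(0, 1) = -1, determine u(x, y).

Substitute the ansatz u = A y into the left-hand side.
Derivatives of the ansatz:
  u_y = A
  u_x = 0
Term by term:
  (u_y)² = A^{2}
  (u_x)² = 0
So the left-hand side equals
  A^{2}
This must equal f(x, y) = 1 identically.
Matching coefficients of the independent functions:
  [constant term]:  A^{2} = 1
These equations allow (A) = (-1) or (1).
Impose the point condition(s):
  u(0, 1) = -1  ⟹  A = -1
Only A = -1 satisfies everything.
Hence u(x, y) = - y.

Answer: u(x, y) = - y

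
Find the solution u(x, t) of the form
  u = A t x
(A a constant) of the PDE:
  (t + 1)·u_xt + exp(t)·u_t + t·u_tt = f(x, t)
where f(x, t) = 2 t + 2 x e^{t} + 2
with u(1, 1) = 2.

Substitute the ansatz u = A t x into the left-hand side.
Derivatives of the ansatz:
  u_xt = A
  u_t = A x
  u_tt = 0
Term by term:
  (t + 1)·u_xt = A t + A
  exp(t)·u_t = A x e^{t}
  t·u_tt = 0
So the left-hand side equals
  A t + A x e^{t} + A
This must equal f(x, t) = 2 t + 2 x e^{t} + 2 identically.
Matching coefficients of the independent functions:
  [constant term, t, x e^{t}]:  A = 2
Solving: A = 2.
Check against the point condition:
  u(1, 1) = 2  ⟹  A = 2  ✓
Hence u(x, t) = 2 t x.

Answer: u(x, t) = 2 t x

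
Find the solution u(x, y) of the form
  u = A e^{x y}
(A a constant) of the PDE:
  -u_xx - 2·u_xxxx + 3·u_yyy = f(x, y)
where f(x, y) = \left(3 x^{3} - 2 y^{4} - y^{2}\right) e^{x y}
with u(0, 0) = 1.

Substitute the ansatz u = A e^{x y} into the left-hand side.
Derivatives of the ansatz:
  u_xx = A y^{2} e^{x y}
  u_xxxx = A y^{4} e^{x y}
  u_yyy = A x^{3} e^{x y}
Term by term:
  -u_xx = - A y^{2} e^{x y}
  -2·u_xxxx = - 2 A y^{4} e^{x y}
  3·u_yyy = 3 A x^{3} e^{x y}
So the left-hand side equals
  3 A x^{3} e^{x y} - 2 A y^{4} e^{x y} - A y^{2} e^{x y}
This must equal f(x, y) identically; expanded, f = 3 x^{3} e^{x y} - 2 y^{4} e^{x y} - y^{2} e^{x y}.
Matching coefficients of the independent functions:
  [x^{3} e^{x y}]:  3 A = 3
  [y^{2} e^{x y}]:  - A = -1
  [y^{4} e^{x y}]:  - 2 A = -2
Solving: A = 1.
Check against the point condition:
  u(0, 0) = 1  ⟹  A = 1  ✓
Hence u(x, y) = e^{x y}.

Answer: u(x, y) = e^{x y}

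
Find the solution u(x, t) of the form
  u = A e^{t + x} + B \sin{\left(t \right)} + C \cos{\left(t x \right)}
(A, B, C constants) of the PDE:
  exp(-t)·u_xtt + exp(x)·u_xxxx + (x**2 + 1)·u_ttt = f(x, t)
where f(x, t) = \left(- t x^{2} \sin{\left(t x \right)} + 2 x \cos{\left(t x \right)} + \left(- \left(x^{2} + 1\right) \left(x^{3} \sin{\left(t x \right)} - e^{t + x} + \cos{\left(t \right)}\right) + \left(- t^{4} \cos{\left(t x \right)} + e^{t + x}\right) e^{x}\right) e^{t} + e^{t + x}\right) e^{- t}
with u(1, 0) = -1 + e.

Answer: u(x, t) = e^{t + x} + \sin{\left(t \right)} - \cos{\left(t x \right)}

Derivation:
Substitute the ansatz u = A e^{t + x} + B \sin{\left(t \right)} + C \cos{\left(t x \right)} into the left-hand side.
Derivatives of the ansatz:
  u_xtt = A e^{t} e^{x} + C t x^{2} \sin{\left(t x \right)} - 2 C x \cos{\left(t x \right)}
  u_xxxx = A e^{t} e^{x} + C t^{4} \cos{\left(t x \right)}
  u_ttt = A e^{t} e^{x} - B \cos{\left(t \right)} + C x^{3} \sin{\left(t x \right)}
Term by term:
  exp(-t)·u_xtt = A e^{x} + C t x^{2} e^{- t} \sin{\left(t x \right)} - 2 C x e^{- t} \cos{\left(t x \right)}
  exp(x)·u_xxxx = A e^{t} e^{2 x} + C t^{4} e^{x} \cos{\left(t x \right)}
  (x**2 + 1)·u_ttt = A x^{2} e^{t} e^{x} + A e^{t} e^{x} - B x^{2} \cos{\left(t \right)} - B \cos{\left(t \right)} + C x^{5} \sin{\left(t x \right)} + C x^{3} \sin{\left(t x \right)}
So the left-hand side equals
  A x^{2} e^{t} e^{x} + A e^{t} e^{2 x} + A e^{t} e^{x} + A e^{x} - B x^{2} \cos{\left(t \right)} - B \cos{\left(t \right)} + C t^{4} e^{x} \cos{\left(t x \right)} + C t x^{2} e^{- t} \sin{\left(t x \right)} + C x^{5} \sin{\left(t x \right)} + C x^{3} \sin{\left(t x \right)} - 2 C x e^{- t} \cos{\left(t x \right)}
This must equal f(x, t) identically; expanded, f = - t^{4} e^{x} \cos{\left(t x \right)} - t x^{2} e^{- t} \sin{\left(t x \right)} - x^{5} \sin{\left(t x \right)} - x^{3} \sin{\left(t x \right)} + x^{2} e^{t} e^{x} - x^{2} \cos{\left(t \right)} + 2 x e^{- t} \cos{\left(t x \right)} + e^{t} e^{2 x} + e^{t} e^{x} + e^{x} - \cos{\left(t \right)}.
Matching coefficients of the independent functions:
  [x^{2} \cos{\left(t \right)}, \cos{\left(t \right)}]:  - B = -1
  [x^{3} \sin{\left(t x \right)}, x^{5} \sin{\left(t x \right)}, t^{4} e^{x} \cos{\left(t x \right)}, t x^{2} e^{- t} \sin{\left(t x \right)}]:  C = -1
  [e^{t} e^{x}, e^{t} e^{2 x}, x^{2} e^{t} e^{x}, e^{x}]:  A = 1
  [x e^{- t} \cos{\left(t x \right)}]:  - 2 C = 2
Solving: A = 1, B = 1, C = -1.
Check against the point condition:
  u(1, 0) = -1 + e  ⟹  e A + C = -1 + e  ✓
Hence u(x, t) = e^{t + x} + \sin{\left(t \right)} - \cos{\left(t x \right)}.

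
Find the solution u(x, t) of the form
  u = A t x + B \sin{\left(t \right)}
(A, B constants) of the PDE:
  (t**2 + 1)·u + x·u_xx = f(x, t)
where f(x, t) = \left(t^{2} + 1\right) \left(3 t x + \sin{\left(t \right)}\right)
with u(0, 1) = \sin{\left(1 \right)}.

Substitute the ansatz u = A t x + B \sin{\left(t \right)} into the left-hand side.
Derivatives of the ansatz:
  u_xx = 0
Term by term:
  (t**2 + 1)·u = A t^{3} x + A t x + B t^{2} \sin{\left(t \right)} + B \sin{\left(t \right)}
  x·u_xx = 0
So the left-hand side equals
  A t^{3} x + A t x + B t^{2} \sin{\left(t \right)} + B \sin{\left(t \right)}
This must equal f(x, t) identically; expanded, f = 3 t^{3} x + t^{2} \sin{\left(t \right)} + 3 t x + \sin{\left(t \right)}.
Matching coefficients of the independent functions:
  [t x, t^{3} x]:  A = 3
  [t^{2} \sin{\left(t \right)}, \sin{\left(t \right)}]:  B = 1
Solving: A = 3, B = 1.
Check against the point condition:
  u(0, 1) = \sin{\left(1 \right)}  ⟹  B \sin{\left(1 \right)} = \sin{\left(1 \right)}  ✓
Hence u(x, t) = 3 t x + \sin{\left(t \right)}.

Answer: u(x, t) = 3 t x + \sin{\left(t \right)}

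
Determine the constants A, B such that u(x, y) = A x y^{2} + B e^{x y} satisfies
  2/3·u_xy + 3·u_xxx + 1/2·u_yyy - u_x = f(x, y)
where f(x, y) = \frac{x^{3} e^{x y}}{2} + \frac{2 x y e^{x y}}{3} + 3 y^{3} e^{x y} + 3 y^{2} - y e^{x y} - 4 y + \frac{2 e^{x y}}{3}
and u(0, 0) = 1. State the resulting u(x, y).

Answer: u(x, y) = - 3 x y^{2} + e^{x y}

Derivation:
Substitute the ansatz u = A x y^{2} + B e^{x y} into the left-hand side.
Derivatives of the ansatz:
  u_xy = 2 A y + B x y e^{x y} + B e^{x y}
  u_xxx = B y^{3} e^{x y}
  u_yyy = B x^{3} e^{x y}
  u_x = A y^{2} + B y e^{x y}
Term by term:
  2/3·u_xy = \frac{4 A y}{3} + \frac{2 B x y e^{x y}}{3} + \frac{2 B e^{x y}}{3}
  3·u_xxx = 3 B y^{3} e^{x y}
  1/2·u_yyy = \frac{B x^{3} e^{x y}}{2}
  -u_x = - A y^{2} - B y e^{x y}
So the left-hand side equals
  - A y^{2} + \frac{4 A y}{3} + \frac{B x^{3} e^{x y}}{2} + \frac{2 B x y e^{x y}}{3} + 3 B y^{3} e^{x y} - B y e^{x y} + \frac{2 B e^{x y}}{3}
This must equal f(x, y) = \frac{x^{3} e^{x y}}{2} + \frac{2 x y e^{x y}}{3} + 3 y^{3} e^{x y} + 3 y^{2} - y e^{x y} - 4 y + \frac{2 e^{x y}}{3} identically.
Matching coefficients of the independent functions:
  [y]:  \frac{4 A}{3} = -4
  [y^{2}]:  - A = 3
  [x^{3} e^{x y}]:  \frac{B}{2} = \frac{1}{2}
  [y e^{x y}]:  - B = -1
  [y^{3} e^{x y}]:  3 B = 3
  [x y e^{x y}, e^{x y}]:  \frac{2 B}{3} = \frac{2}{3}
Solving: A = -3, B = 1.
Check against the point condition:
  u(0, 0) = 1  ⟹  B = 1  ✓
Hence u(x, y) = - 3 x y^{2} + e^{x y}.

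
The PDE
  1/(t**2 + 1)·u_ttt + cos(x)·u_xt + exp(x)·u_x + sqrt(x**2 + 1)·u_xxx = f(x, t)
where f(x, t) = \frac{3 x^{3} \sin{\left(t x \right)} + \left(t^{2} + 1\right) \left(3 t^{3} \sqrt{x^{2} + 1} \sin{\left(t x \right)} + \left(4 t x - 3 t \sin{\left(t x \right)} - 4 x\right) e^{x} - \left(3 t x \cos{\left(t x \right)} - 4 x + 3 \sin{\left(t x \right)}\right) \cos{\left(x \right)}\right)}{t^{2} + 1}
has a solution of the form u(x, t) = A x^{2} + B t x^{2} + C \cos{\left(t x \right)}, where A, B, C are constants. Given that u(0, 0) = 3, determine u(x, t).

Substitute the ansatz u = A x^{2} + B t x^{2} + C \cos{\left(t x \right)} into the left-hand side.
Derivatives of the ansatz:
  u_ttt = C x^{3} \sin{\left(t x \right)}
  u_xt = 2 B x - C t x \cos{\left(t x \right)} - C \sin{\left(t x \right)}
  u_x = 2 A x + 2 B t x - C t \sin{\left(t x \right)}
  u_xxx = C t^{3} \sin{\left(t x \right)}
Term by term:
  1/(t**2 + 1)·u_ttt = \frac{C x^{3} \sin{\left(t x \right)}}{t^{2} + 1}
  cos(x)·u_xt = 2 B x \cos{\left(x \right)} - C t x \cos{\left(x \right)} \cos{\left(t x \right)} - C \sin{\left(t x \right)} \cos{\left(x \right)}
  exp(x)·u_x = 2 A x e^{x} + 2 B t x e^{x} - C t e^{x} \sin{\left(t x \right)}
  sqrt(x**2 + 1)·u_xxx = C t^{3} \sqrt{x^{2} + 1} \sin{\left(t x \right)}
So the left-hand side equals
  2 A x e^{x} + 2 B t x e^{x} + 2 B x \cos{\left(x \right)} + C t^{3} \sqrt{x^{2} + 1} \sin{\left(t x \right)} - C t x \cos{\left(x \right)} \cos{\left(t x \right)} - C t e^{x} \sin{\left(t x \right)} + \frac{C x^{3} \sin{\left(t x \right)}}{t^{2} + 1} - C \sin{\left(t x \right)} \cos{\left(x \right)}
This must equal f(x, t) identically; expanded, f = 3 t^{3} \sqrt{x^{2} + 1} \sin{\left(t x \right)} + 4 t x e^{x} - 3 t x \cos{\left(x \right)} \cos{\left(t x \right)} - 3 t e^{x} \sin{\left(t x \right)} + \frac{3 x^{3} \sin{\left(t x \right)}}{t^{2} + 1} - 4 x e^{x} + 4 x \cos{\left(x \right)} - 3 \sin{\left(t x \right)} \cos{\left(x \right)}.
Matching coefficients of the independent functions:
  [x e^{x}]:  2 A = -4
  [x \cos{\left(x \right)}, t x e^{x}]:  2 B = 4
  [\sin{\left(t x \right)} \cos{\left(x \right)}, t e^{x} \sin{\left(t x \right)}, t x \cos{\left(x \right)} \cos{\left(t x \right)}]:  - C = -3
  [t^{3} \sqrt{x^{2} + 1} \sin{\left(t x \right)}, \frac{x^{3} \sin{\left(t x \right)}}{t^{2} + 1}]:  C = 3
Solving: A = -2, B = 2, C = 3.
Check against the point condition:
  u(0, 0) = 3  ⟹  C = 3  ✓
Hence u(x, t) = 2 t x^{2} - 2 x^{2} + 3 \cos{\left(t x \right)}.

Answer: u(x, t) = 2 t x^{2} - 2 x^{2} + 3 \cos{\left(t x \right)}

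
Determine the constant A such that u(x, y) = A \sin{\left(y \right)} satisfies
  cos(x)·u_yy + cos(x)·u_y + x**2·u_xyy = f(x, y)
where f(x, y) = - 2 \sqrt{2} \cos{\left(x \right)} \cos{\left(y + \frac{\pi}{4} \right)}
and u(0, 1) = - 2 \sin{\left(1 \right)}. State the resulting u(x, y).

Answer: u(x, y) = - 2 \sin{\left(y \right)}

Derivation:
Substitute the ansatz u = A \sin{\left(y \right)} into the left-hand side.
Derivatives of the ansatz:
  u_yy = - A \sin{\left(y \right)}
  u_y = A \cos{\left(y \right)}
  u_xyy = 0
Term by term:
  cos(x)·u_yy = - A \sin{\left(y \right)} \cos{\left(x \right)}
  cos(x)·u_y = A \cos{\left(x \right)} \cos{\left(y \right)}
  x**2·u_xyy = 0
So the left-hand side equals
  - A \sin{\left(y \right)} \cos{\left(x \right)} + A \cos{\left(x \right)} \cos{\left(y \right)}
This must equal f(x, y) identically; expanded, f = 2 \sin{\left(y \right)} \cos{\left(x \right)} - 2 \cos{\left(x \right)} \cos{\left(y \right)}.
Matching coefficients of the independent functions:
  [\sin{\left(y \right)} \cos{\left(x \right)}]:  - A = 2
  [\cos{\left(x \right)} \cos{\left(y \right)}]:  A = -2
Solving: A = -2.
Check against the point condition:
  u(0, 1) = - 2 \sin{\left(1 \right)}  ⟹  A \sin{\left(1 \right)} = - 2 \sin{\left(1 \right)}  ✓
Hence u(x, y) = - 2 \sin{\left(y \right)}.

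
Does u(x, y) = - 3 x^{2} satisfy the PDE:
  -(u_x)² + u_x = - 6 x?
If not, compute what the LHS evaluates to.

Evaluate each term of the left-hand side for u = - 3 x^{2}.
Derivatives:
  u_x = - 6 x
Terms:
  -(u_x)² = - 36 x^{2}
  u_x = - 6 x
Sum: LHS = 6 x \left(- 6 x - 1\right)
Given right-hand side: - 6 x. Difference LHS − RHS = - 36 x^{2} ≠ 0, so u is not a solution.

Answer: No, the LHS evaluates to 6 x \left(- 6 x - 1\right)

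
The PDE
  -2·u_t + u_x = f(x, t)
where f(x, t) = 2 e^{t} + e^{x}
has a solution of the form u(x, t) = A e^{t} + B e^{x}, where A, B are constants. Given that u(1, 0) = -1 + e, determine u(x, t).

Substitute the ansatz u = A e^{t} + B e^{x} into the left-hand side.
Derivatives of the ansatz:
  u_t = A e^{t}
  u_x = B e^{x}
Term by term:
  -2·u_t = - 2 A e^{t}
  u_x = B e^{x}
So the left-hand side equals
  - 2 A e^{t} + B e^{x}
This must equal f(x, t) = 2 e^{t} + e^{x} identically.
Matching coefficients of the independent functions:
  [e^{t}]:  - 2 A = 2
  [e^{x}]:  B = 1
Solving: A = -1, B = 1.
Check against the point condition:
  u(1, 0) = -1 + e  ⟹  A + e B = -1 + e  ✓
Hence u(x, t) = - e^{t} + e^{x}.

Answer: u(x, t) = - e^{t} + e^{x}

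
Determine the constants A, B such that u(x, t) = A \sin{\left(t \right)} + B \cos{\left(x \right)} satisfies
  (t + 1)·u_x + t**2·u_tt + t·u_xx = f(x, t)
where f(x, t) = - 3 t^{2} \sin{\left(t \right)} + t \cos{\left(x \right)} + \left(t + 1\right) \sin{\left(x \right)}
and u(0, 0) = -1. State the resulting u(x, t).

Substitute the ansatz u = A \sin{\left(t \right)} + B \cos{\left(x \right)} into the left-hand side.
Derivatives of the ansatz:
  u_x = - B \sin{\left(x \right)}
  u_tt = - A \sin{\left(t \right)}
  u_xx = - B \cos{\left(x \right)}
Term by term:
  (t + 1)·u_x = - B t \sin{\left(x \right)} - B \sin{\left(x \right)}
  t**2·u_tt = - A t^{2} \sin{\left(t \right)}
  t·u_xx = - B t \cos{\left(x \right)}
So the left-hand side equals
  - A t^{2} \sin{\left(t \right)} - B t \sin{\left(x \right)} - B t \cos{\left(x \right)} - B \sin{\left(x \right)}
This must equal f(x, t) identically; expanded, f = - 3 t^{2} \sin{\left(t \right)} + t \sin{\left(x \right)} + t \cos{\left(x \right)} + \sin{\left(x \right)}.
Matching coefficients of the independent functions:
  [t \sin{\left(x \right)}, t \cos{\left(x \right)}, \sin{\left(x \right)}]:  - B = 1
  [t^{2} \sin{\left(t \right)}]:  - A = -3
Solving: A = 3, B = -1.
Check against the point condition:
  u(0, 0) = -1  ⟹  B = -1  ✓
Hence u(x, t) = 3 \sin{\left(t \right)} - \cos{\left(x \right)}.

Answer: u(x, t) = 3 \sin{\left(t \right)} - \cos{\left(x \right)}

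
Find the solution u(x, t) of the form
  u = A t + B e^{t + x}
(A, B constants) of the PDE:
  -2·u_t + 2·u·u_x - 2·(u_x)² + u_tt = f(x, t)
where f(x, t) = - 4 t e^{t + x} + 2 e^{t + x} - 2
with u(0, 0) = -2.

Answer: u(x, t) = t - 2 e^{t + x}

Derivation:
Substitute the ansatz u = A t + B e^{t + x} into the left-hand side.
Derivatives of the ansatz:
  u_t = A + B e^{t} e^{x}
  u_x = B e^{t} e^{x}
  u_tt = B e^{t} e^{x}
Term by term:
  -2·u_t = - 2 A - 2 B e^{t} e^{x}
  2·u·u_x = 2 A B t e^{t} e^{x} + 2 B^{2} e^{2 t} e^{2 x}
  -2·(u_x)² = - 2 B^{2} e^{2 t} e^{2 x}
  u_tt = B e^{t} e^{x}
So the left-hand side equals
  2 A B t e^{t} e^{x} - 2 A - B e^{t} e^{x}
This must equal f(x, t) identically; expanded, f = - 4 t e^{t} e^{x} + 2 e^{t} e^{x} - 2.
Matching coefficients of the independent functions:
  [constant term]:  - 2 A = -2
  [e^{t} e^{x}]:  - B = 2
  [t e^{t} e^{x}]:  2 A B = -4
Solving: A = 1, B = -2.
Check against the point condition:
  u(0, 0) = -2  ⟹  B = -2  ✓
Hence u(x, t) = t - 2 e^{t + x}.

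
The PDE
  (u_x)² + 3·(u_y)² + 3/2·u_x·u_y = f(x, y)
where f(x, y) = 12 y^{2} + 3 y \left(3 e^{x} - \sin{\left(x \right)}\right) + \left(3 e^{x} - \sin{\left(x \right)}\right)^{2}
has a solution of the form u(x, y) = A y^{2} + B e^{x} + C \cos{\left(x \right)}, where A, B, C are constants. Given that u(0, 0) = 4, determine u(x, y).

Answer: u(x, y) = y^{2} + 3 e^{x} + \cos{\left(x \right)}

Derivation:
Substitute the ansatz u = A y^{2} + B e^{x} + C \cos{\left(x \right)} into the left-hand side.
Derivatives of the ansatz:
  u_x = B e^{x} - C \sin{\left(x \right)}
  u_y = 2 A y
Term by term:
  (u_x)² = B^{2} e^{2 x} - 2 B C e^{x} \sin{\left(x \right)} + C^{2} \sin^{2}{\left(x \right)}
  3·(u_y)² = 12 A^{2} y^{2}
  3/2·u_x·u_y = 3 A B y e^{x} - 3 A C y \sin{\left(x \right)}
So the left-hand side equals
  12 A^{2} y^{2} + 3 A B y e^{x} - 3 A C y \sin{\left(x \right)} + B^{2} e^{2 x} - 2 B C e^{x} \sin{\left(x \right)} + C^{2} \sin^{2}{\left(x \right)}
This must equal f(x, y) identically; expanded, f = 12 y^{2} + 9 y e^{x} - 3 y \sin{\left(x \right)} + 9 e^{2 x} - 6 e^{x} \sin{\left(x \right)} + \sin^{2}{\left(x \right)}.
Matching coefficients of the independent functions:
  [y^{2}]:  12 A^{2} = 12
  [y e^{x}]:  3 A B = 9
  [y \sin{\left(x \right)}]:  - 3 A C = -3
  [e^{x} \sin{\left(x \right)}]:  - 2 B C = -6
  [e^{2 x}]:  B^{2} = 9
  [\sin^{2}{\left(x \right)}]:  C^{2} = 1
These equations allow (A, B, C) = (-1, -3, -1) or (1, 3, 1).
Impose the point condition(s):
  u(0, 0) = 4  ⟹  B + C = 4
Only A = 1, B = 3, C = 1 satisfies everything.
Hence u(x, y) = y^{2} + 3 e^{x} + \cos{\left(x \right)}.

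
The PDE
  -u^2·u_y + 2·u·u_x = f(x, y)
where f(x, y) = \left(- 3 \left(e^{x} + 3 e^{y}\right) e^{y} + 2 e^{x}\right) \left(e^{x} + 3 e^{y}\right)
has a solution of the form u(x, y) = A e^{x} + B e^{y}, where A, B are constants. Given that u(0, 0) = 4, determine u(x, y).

Substitute the ansatz u = A e^{x} + B e^{y} into the left-hand side.
Derivatives of the ansatz:
  u_y = B e^{y}
  u_x = A e^{x}
Term by term:
  -u^2·u_y = - A^{2} B e^{2 x} e^{y} - 2 A B^{2} e^{x} e^{2 y} - B^{3} e^{3 y}
  2·u·u_x = 2 A^{2} e^{2 x} + 2 A B e^{x} e^{y}
So the left-hand side equals
  - A^{2} B e^{2 x} e^{y} + 2 A^{2} e^{2 x} - 2 A B^{2} e^{x} e^{2 y} + 2 A B e^{x} e^{y} - B^{3} e^{3 y}
This must equal f(x, y) identically; expanded, f = - 3 e^{2 x} e^{y} + 2 e^{2 x} - 18 e^{x} e^{2 y} + 6 e^{x} e^{y} - 27 e^{3 y}.
Matching coefficients of the independent functions:
  [e^{x} e^{y}]:  2 A B = 6
  [e^{x} e^{2 y}]:  - 2 A B^{2} = -18
  [e^{2 x} e^{y}]:  - A^{2} B = -3
  [e^{2 x}]:  2 A^{2} = 2
  [e^{3 y}]:  - B^{3} = -27
Solving: A = 1, B = 3.
Check against the point condition:
  u(0, 0) = 4  ⟹  A + B = 4  ✓
Hence u(x, y) = e^{x} + 3 e^{y}.

Answer: u(x, y) = e^{x} + 3 e^{y}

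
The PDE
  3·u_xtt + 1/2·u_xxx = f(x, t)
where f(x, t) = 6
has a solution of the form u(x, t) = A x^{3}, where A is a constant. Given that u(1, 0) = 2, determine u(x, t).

Substitute the ansatz u = A x^{3} into the left-hand side.
Derivatives of the ansatz:
  u_xtt = 0
  u_xxx = 6 A
Term by term:
  3·u_xtt = 0
  1/2·u_xxx = 3 A
So the left-hand side equals
  3 A
This must equal f(x, t) = 6 identically.
Matching coefficients of the independent functions:
  [constant term]:  3 A = 6
Solving: A = 2.
Check against the point condition:
  u(1, 0) = 2  ⟹  A = 2  ✓
Hence u(x, t) = 2 x^{3}.

Answer: u(x, t) = 2 x^{3}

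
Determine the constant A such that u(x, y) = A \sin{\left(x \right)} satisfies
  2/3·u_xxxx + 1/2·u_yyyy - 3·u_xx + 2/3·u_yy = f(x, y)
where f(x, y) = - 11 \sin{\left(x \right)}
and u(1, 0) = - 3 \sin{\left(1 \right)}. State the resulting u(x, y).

Substitute the ansatz u = A \sin{\left(x \right)} into the left-hand side.
Derivatives of the ansatz:
  u_xxxx = A \sin{\left(x \right)}
  u_yyyy = 0
  u_xx = - A \sin{\left(x \right)}
  u_yy = 0
Term by term:
  2/3·u_xxxx = \frac{2 A \sin{\left(x \right)}}{3}
  1/2·u_yyyy = 0
  -3·u_xx = 3 A \sin{\left(x \right)}
  2/3·u_yy = 0
So the left-hand side equals
  \frac{11 A \sin{\left(x \right)}}{3}
This must equal f(x, y) = - 11 \sin{\left(x \right)} identically.
Matching coefficients of the independent functions:
  [\sin{\left(x \right)}]:  \frac{11 A}{3} = -11
Solving: A = -3.
Check against the point condition:
  u(1, 0) = - 3 \sin{\left(1 \right)}  ⟹  A \sin{\left(1 \right)} = - 3 \sin{\left(1 \right)}  ✓
Hence u(x, y) = - 3 \sin{\left(x \right)}.

Answer: u(x, y) = - 3 \sin{\left(x \right)}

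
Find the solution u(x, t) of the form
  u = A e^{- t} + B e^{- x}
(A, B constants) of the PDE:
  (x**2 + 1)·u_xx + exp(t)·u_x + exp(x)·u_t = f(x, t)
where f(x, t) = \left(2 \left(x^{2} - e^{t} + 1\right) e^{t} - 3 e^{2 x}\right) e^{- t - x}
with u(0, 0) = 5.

Substitute the ansatz u = A e^{- t} + B e^{- x} into the left-hand side.
Derivatives of the ansatz:
  u_xx = B e^{- x}
  u_x = - B e^{- x}
  u_t = - A e^{- t}
Term by term:
  (x**2 + 1)·u_xx = B x^{2} e^{- x} + B e^{- x}
  exp(t)·u_x = - B e^{t} e^{- x}
  exp(x)·u_t = - A e^{- t} e^{x}
So the left-hand side equals
  - A e^{- t} e^{x} + B x^{2} e^{- x} - B e^{t} e^{- x} + B e^{- x}
This must equal f(x, t) identically; expanded, f = 2 x^{2} e^{- x} - 2 e^{t} e^{- x} + 2 e^{- x} - 3 e^{- t} e^{x}.
Matching coefficients of the independent functions:
  [x^{2} e^{- x}, e^{- x}]:  B = 2
  [e^{- t} e^{x}]:  - A = -3
  [e^{t} e^{- x}]:  - B = -2
Solving: A = 3, B = 2.
Check against the point condition:
  u(0, 0) = 5  ⟹  A + B = 5  ✓
Hence u(x, t) = 2 e^{- x} + 3 e^{- t}.

Answer: u(x, t) = 2 e^{- x} + 3 e^{- t}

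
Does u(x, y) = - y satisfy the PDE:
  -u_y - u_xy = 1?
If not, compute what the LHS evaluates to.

Evaluate each term of the left-hand side for u = - y.
Derivatives:
  u_y = -1
  u_xy = 0
Terms:
  -u_y = 1
  -u_xy = 0
Sum: LHS = 1
This is exactly the given right-hand side, so u is a solution.

Answer: Yes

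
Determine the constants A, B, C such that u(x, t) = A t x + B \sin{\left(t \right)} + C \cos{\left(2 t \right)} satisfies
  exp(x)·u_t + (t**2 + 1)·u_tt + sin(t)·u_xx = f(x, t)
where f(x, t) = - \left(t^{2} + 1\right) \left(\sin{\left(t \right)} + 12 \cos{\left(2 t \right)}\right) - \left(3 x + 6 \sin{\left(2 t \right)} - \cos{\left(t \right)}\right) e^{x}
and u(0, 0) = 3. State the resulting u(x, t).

Substitute the ansatz u = A t x + B \sin{\left(t \right)} + C \cos{\left(2 t \right)} into the left-hand side.
Derivatives of the ansatz:
  u_t = A x + B \cos{\left(t \right)} - 2 C \sin{\left(2 t \right)}
  u_tt = - B \sin{\left(t \right)} - 4 C \cos{\left(2 t \right)}
  u_xx = 0
Term by term:
  exp(x)·u_t = A x e^{x} + B e^{x} \cos{\left(t \right)} - 2 C e^{x} \sin{\left(2 t \right)}
  (t**2 + 1)·u_tt = - B t^{2} \sin{\left(t \right)} - B \sin{\left(t \right)} - 4 C t^{2} \cos{\left(2 t \right)} - 4 C \cos{\left(2 t \right)}
  sin(t)·u_xx = 0
So the left-hand side equals
  A x e^{x} - B t^{2} \sin{\left(t \right)} + B e^{x} \cos{\left(t \right)} - B \sin{\left(t \right)} - 4 C t^{2} \cos{\left(2 t \right)} - 2 C e^{x} \sin{\left(2 t \right)} - 4 C \cos{\left(2 t \right)}
This must equal f(x, t) identically; expanded, f = - t^{2} \sin{\left(t \right)} - 12 t^{2} \cos{\left(2 t \right)} - 3 x e^{x} - 6 e^{x} \sin{\left(2 t \right)} + e^{x} \cos{\left(t \right)} - \sin{\left(t \right)} - 12 \cos{\left(2 t \right)}.
Matching coefficients of the independent functions:
  [t^{2} \sin{\left(t \right)}, \sin{\left(t \right)}]:  - B = -1
  [t^{2} \cos{\left(2 t \right)}, \cos{\left(2 t \right)}]:  - 4 C = -12
  [x e^{x}]:  A = -3
  [e^{x} \sin{\left(2 t \right)}]:  - 2 C = -6
  [e^{x} \cos{\left(t \right)}]:  B = 1
Solving: A = -3, B = 1, C = 3.
Check against the point condition:
  u(0, 0) = 3  ⟹  C = 3  ✓
Hence u(x, t) = - 3 t x + \sin{\left(t \right)} + 3 \cos{\left(2 t \right)}.

Answer: u(x, t) = - 3 t x + \sin{\left(t \right)} + 3 \cos{\left(2 t \right)}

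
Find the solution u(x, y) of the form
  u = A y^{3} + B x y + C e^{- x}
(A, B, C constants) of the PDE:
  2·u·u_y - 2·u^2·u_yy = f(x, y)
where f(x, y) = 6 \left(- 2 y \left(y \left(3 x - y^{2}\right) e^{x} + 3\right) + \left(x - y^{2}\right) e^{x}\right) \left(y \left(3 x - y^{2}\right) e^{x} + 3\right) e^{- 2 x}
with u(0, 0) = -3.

Substitute the ansatz u = A y^{3} + B x y + C e^{- x} into the left-hand side.
Derivatives of the ansatz:
  u_y = 3 A y^{2} + B x
  u_yy = 6 A y
Term by term:
  2·u·u_y = 6 A^{2} y^{5} + 8 A B x y^{3} + 6 A C y^{2} e^{- x} + 2 B^{2} x^{2} y + 2 B C x e^{- x}
  -2·u^2·u_yy = - 12 A^{3} y^{7} - 24 A^{2} B x y^{5} - 24 A^{2} C y^{4} e^{- x} - 12 A B^{2} x^{2} y^{3} - 24 A B C x y^{2} e^{- x} - 12 A C^{2} y e^{- 2 x}
So the left-hand side equals
  - 12 A^{3} y^{7} - 24 A^{2} B x y^{5} - 24 A^{2} C y^{4} e^{- x} + 6 A^{2} y^{5} - 12 A B^{2} x^{2} y^{3} - 24 A B C x y^{2} e^{- x} + 8 A B x y^{3} - 12 A C^{2} y e^{- 2 x} + 6 A C y^{2} e^{- x} + 2 B^{2} x^{2} y + 2 B C x e^{- x}
This must equal f(x, y) identically; expanded, f = - 108 x^{2} y^{3} + 18 x^{2} y + 72 x y^{5} - 24 x y^{3} - 216 x y^{2} e^{- x} + 18 x e^{- x} - 12 y^{7} + 6 y^{5} + 72 y^{4} e^{- x} - 18 y^{2} e^{- x} - 108 y e^{- 2 x}.
Matching coefficients of the independent functions:
  [y^{5}]:  6 A^{2} = 6
  [y^{7}]:  - 12 A^{3} = -12
  [x y^{3}]:  8 A B = -24
  [x y^{5}]:  - 24 A^{2} B = 72
  [x e^{- x}]:  2 B C = 18
  [x^{2} y]:  2 B^{2} = 18
  [x^{2} y^{3}]:  - 12 A B^{2} = -108
  [y e^{- 2 x}]:  - 12 A C^{2} = -108
  [y^{2} e^{- x}]:  6 A C = -18
  [y^{4} e^{- x}]:  - 24 A^{2} C = 72
  [x y^{2} e^{- x}]:  - 24 A B C = -216
Solving: A = 1, B = -3, C = -3.
Check against the point condition:
  u(0, 0) = -3  ⟹  C = -3  ✓
Hence u(x, y) = - 3 x y + y^{3} - 3 e^{- x}.

Answer: u(x, y) = - 3 x y + y^{3} - 3 e^{- x}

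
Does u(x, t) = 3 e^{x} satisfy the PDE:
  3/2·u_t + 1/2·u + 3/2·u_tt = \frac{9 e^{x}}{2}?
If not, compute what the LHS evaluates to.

Evaluate each term of the left-hand side for u = 3 e^{x}.
Derivatives:
  u_t = 0
  u_tt = 0
Terms:
  3/2·u_t = 0
  1/2·u = \frac{3 e^{x}}{2}
  3/2·u_tt = 0
Sum: LHS = \frac{3 e^{x}}{2}
Given right-hand side: \frac{9 e^{x}}{2}. Difference LHS − RHS = - 3 e^{x} ≠ 0, so u is not a solution.

Answer: No, the LHS evaluates to \frac{3 e^{x}}{2}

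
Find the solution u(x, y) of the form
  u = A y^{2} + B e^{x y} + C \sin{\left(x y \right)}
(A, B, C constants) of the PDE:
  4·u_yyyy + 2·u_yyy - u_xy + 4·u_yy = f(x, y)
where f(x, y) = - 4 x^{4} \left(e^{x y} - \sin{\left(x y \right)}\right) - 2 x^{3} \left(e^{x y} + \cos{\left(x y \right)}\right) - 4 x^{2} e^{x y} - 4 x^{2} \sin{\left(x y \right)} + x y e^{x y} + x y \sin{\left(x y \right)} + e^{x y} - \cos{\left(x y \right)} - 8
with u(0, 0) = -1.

Answer: u(x, y) = - y^{2} - e^{x y} + \sin{\left(x y \right)}

Derivation:
Substitute the ansatz u = A y^{2} + B e^{x y} + C \sin{\left(x y \right)} into the left-hand side.
Derivatives of the ansatz:
  u_yyyy = B x^{4} e^{x y} + C x^{4} \sin{\left(x y \right)}
  u_yyy = B x^{3} e^{x y} - C x^{3} \cos{\left(x y \right)}
  u_xy = B x y e^{x y} + B e^{x y} - C x y \sin{\left(x y \right)} + C \cos{\left(x y \right)}
  u_yy = 2 A + B x^{2} e^{x y} - C x^{2} \sin{\left(x y \right)}
Term by term:
  4·u_yyyy = 4 B x^{4} e^{x y} + 4 C x^{4} \sin{\left(x y \right)}
  2·u_yyy = 2 B x^{3} e^{x y} - 2 C x^{3} \cos{\left(x y \right)}
  -u_xy = - B x y e^{x y} - B e^{x y} + C x y \sin{\left(x y \right)} - C \cos{\left(x y \right)}
  4·u_yy = 8 A + 4 B x^{2} e^{x y} - 4 C x^{2} \sin{\left(x y \right)}
So the left-hand side equals
  8 A + 4 B x^{4} e^{x y} + 2 B x^{3} e^{x y} + 4 B x^{2} e^{x y} - B x y e^{x y} - B e^{x y} + 4 C x^{4} \sin{\left(x y \right)} - 2 C x^{3} \cos{\left(x y \right)} - 4 C x^{2} \sin{\left(x y \right)} + C x y \sin{\left(x y \right)} - C \cos{\left(x y \right)}
This must equal f(x, y) identically; expanded, f = - 4 x^{4} e^{x y} + 4 x^{4} \sin{\left(x y \right)} - 2 x^{3} e^{x y} - 2 x^{3} \cos{\left(x y \right)} - 4 x^{2} e^{x y} - 4 x^{2} \sin{\left(x y \right)} + x y e^{x y} + x y \sin{\left(x y \right)} + e^{x y} - \cos{\left(x y \right)} - 8.
Matching coefficients of the independent functions:
  [constant term]:  8 A = -8
  [x^{2} e^{x y}, x^{4} e^{x y}]:  4 B = -4
  [x^{2} \sin{\left(x y \right)}]:  - 4 C = -4
  [x^{3} e^{x y}]:  2 B = -2
  [x^{3} \cos{\left(x y \right)}]:  - 2 C = -2
  [x^{4} \sin{\left(x y \right)}]:  4 C = 4
  [x y e^{x y}, e^{x y}]:  - B = 1
  [x y \sin{\left(x y \right)}]:  C = 1
  [\cos{\left(x y \right)}]:  - C = -1
Solving: A = -1, B = -1, C = 1.
Check against the point condition:
  u(0, 0) = -1  ⟹  B = -1  ✓
Hence u(x, y) = - y^{2} - e^{x y} + \sin{\left(x y \right)}.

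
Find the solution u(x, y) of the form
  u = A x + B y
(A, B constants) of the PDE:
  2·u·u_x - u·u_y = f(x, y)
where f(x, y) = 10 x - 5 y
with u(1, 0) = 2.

Answer: u(x, y) = 2 x - y

Derivation:
Substitute the ansatz u = A x + B y into the left-hand side.
Derivatives of the ansatz:
  u_x = A
  u_y = B
Term by term:
  2·u·u_x = 2 A^{2} x + 2 A B y
  -u·u_y = - A B x - B^{2} y
So the left-hand side equals
  2 A^{2} x - A B x + 2 A B y - B^{2} y
This must equal f(x, y) = 10 x - 5 y identically.
Matching coefficients of the independent functions:
  [x]:  2 A^{2} - A B = 10
  [y]:  2 A B - B^{2} = -5
These equations allow (A, B) = (-2, 1) or (2, -1).
Impose the point condition(s):
  u(1, 0) = 2  ⟹  A = 2
Only A = 2, B = -1 satisfies everything.
Hence u(x, y) = 2 x - y.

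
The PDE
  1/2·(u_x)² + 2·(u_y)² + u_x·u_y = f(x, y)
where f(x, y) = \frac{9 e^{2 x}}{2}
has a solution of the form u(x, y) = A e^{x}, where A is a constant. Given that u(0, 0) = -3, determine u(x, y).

Substitute the ansatz u = A e^{x} into the left-hand side.
Derivatives of the ansatz:
  u_x = A e^{x}
  u_y = 0
Term by term:
  1/2·(u_x)² = \frac{A^{2} e^{2 x}}{2}
  2·(u_y)² = 0
  u_x·u_y = 0
So the left-hand side equals
  \frac{A^{2} e^{2 x}}{2}
This must equal f(x, y) = \frac{9 e^{2 x}}{2} identically.
Matching coefficients of the independent functions:
  [e^{2 x}]:  \frac{A^{2}}{2} = \frac{9}{2}
These equations allow (A) = (-3) or (3).
Impose the point condition(s):
  u(0, 0) = -3  ⟹  A = -3
Only A = -3 satisfies everything.
Hence u(x, y) = - 3 e^{x}.

Answer: u(x, y) = - 3 e^{x}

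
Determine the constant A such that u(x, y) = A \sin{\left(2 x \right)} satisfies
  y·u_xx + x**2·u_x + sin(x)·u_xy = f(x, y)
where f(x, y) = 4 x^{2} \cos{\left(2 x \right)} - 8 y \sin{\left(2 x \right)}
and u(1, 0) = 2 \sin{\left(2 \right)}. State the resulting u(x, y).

Substitute the ansatz u = A \sin{\left(2 x \right)} into the left-hand side.
Derivatives of the ansatz:
  u_xx = - 4 A \sin{\left(2 x \right)}
  u_x = 2 A \cos{\left(2 x \right)}
  u_xy = 0
Term by term:
  y·u_xx = - 4 A y \sin{\left(2 x \right)}
  x**2·u_x = 2 A x^{2} \cos{\left(2 x \right)}
  sin(x)·u_xy = 0
So the left-hand side equals
  2 A x^{2} \cos{\left(2 x \right)} - 4 A y \sin{\left(2 x \right)}
This must equal f(x, y) = 4 x^{2} \cos{\left(2 x \right)} - 8 y \sin{\left(2 x \right)} identically.
Matching coefficients of the independent functions:
  [x^{2} \cos{\left(2 x \right)}]:  2 A = 4
  [y \sin{\left(2 x \right)}]:  - 4 A = -8
Solving: A = 2.
Check against the point condition:
  u(1, 0) = 2 \sin{\left(2 \right)}  ⟹  A \sin{\left(2 \right)} = 2 \sin{\left(2 \right)}  ✓
Hence u(x, y) = 2 \sin{\left(2 x \right)}.

Answer: u(x, y) = 2 \sin{\left(2 x \right)}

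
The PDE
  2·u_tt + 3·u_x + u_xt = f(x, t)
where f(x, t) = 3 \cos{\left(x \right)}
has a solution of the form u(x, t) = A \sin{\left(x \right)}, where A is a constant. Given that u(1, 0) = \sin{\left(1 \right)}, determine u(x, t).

Substitute the ansatz u = A \sin{\left(x \right)} into the left-hand side.
Derivatives of the ansatz:
  u_tt = 0
  u_x = A \cos{\left(x \right)}
  u_xt = 0
Term by term:
  2·u_tt = 0
  3·u_x = 3 A \cos{\left(x \right)}
  u_xt = 0
So the left-hand side equals
  3 A \cos{\left(x \right)}
This must equal f(x, t) = 3 \cos{\left(x \right)} identically.
Matching coefficients of the independent functions:
  [\cos{\left(x \right)}]:  3 A = 3
Solving: A = 1.
Check against the point condition:
  u(1, 0) = \sin{\left(1 \right)}  ⟹  A \sin{\left(1 \right)} = \sin{\left(1 \right)}  ✓
Hence u(x, t) = \sin{\left(x \right)}.

Answer: u(x, t) = \sin{\left(x \right)}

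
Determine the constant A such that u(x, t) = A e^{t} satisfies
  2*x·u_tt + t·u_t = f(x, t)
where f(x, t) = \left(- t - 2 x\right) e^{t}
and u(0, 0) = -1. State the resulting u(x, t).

Substitute the ansatz u = A e^{t} into the left-hand side.
Derivatives of the ansatz:
  u_tt = A e^{t}
  u_t = A e^{t}
Term by term:
  2*x·u_tt = 2 A x e^{t}
  t·u_t = A t e^{t}
So the left-hand side equals
  A t e^{t} + 2 A x e^{t}
This must equal f(x, t) identically; expanded, f = - t e^{t} - 2 x e^{t}.
Matching coefficients of the independent functions:
  [t e^{t}]:  A = -1
  [x e^{t}]:  2 A = -2
Solving: A = -1.
Check against the point condition:
  u(0, 0) = -1  ⟹  A = -1  ✓
Hence u(x, t) = - e^{t}.

Answer: u(x, t) = - e^{t}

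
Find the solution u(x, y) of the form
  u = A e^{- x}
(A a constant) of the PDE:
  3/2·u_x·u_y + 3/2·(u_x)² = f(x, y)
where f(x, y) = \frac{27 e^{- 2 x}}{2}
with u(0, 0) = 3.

Answer: u(x, y) = 3 e^{- x}

Derivation:
Substitute the ansatz u = A e^{- x} into the left-hand side.
Derivatives of the ansatz:
  u_x = - A e^{- x}
  u_y = 0
Term by term:
  3/2·u_x·u_y = 0
  3/2·(u_x)² = \frac{3 A^{2} e^{- 2 x}}{2}
So the left-hand side equals
  \frac{3 A^{2} e^{- 2 x}}{2}
This must equal f(x, y) = \frac{27 e^{- 2 x}}{2} identically.
Matching coefficients of the independent functions:
  [e^{- 2 x}]:  \frac{3 A^{2}}{2} = \frac{27}{2}
These equations allow (A) = (-3) or (3).
Impose the point condition(s):
  u(0, 0) = 3  ⟹  A = 3
Only A = 3 satisfies everything.
Hence u(x, y) = 3 e^{- x}.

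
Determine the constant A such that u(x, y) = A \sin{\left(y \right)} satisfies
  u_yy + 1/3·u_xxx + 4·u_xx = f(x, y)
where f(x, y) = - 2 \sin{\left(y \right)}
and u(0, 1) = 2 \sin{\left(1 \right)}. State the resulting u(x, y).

Substitute the ansatz u = A \sin{\left(y \right)} into the left-hand side.
Derivatives of the ansatz:
  u_yy = - A \sin{\left(y \right)}
  u_xxx = 0
  u_xx = 0
Term by term:
  u_yy = - A \sin{\left(y \right)}
  1/3·u_xxx = 0
  4·u_xx = 0
So the left-hand side equals
  - A \sin{\left(y \right)}
This must equal f(x, y) = - 2 \sin{\left(y \right)} identically.
Matching coefficients of the independent functions:
  [\sin{\left(y \right)}]:  - A = -2
Solving: A = 2.
Check against the point condition:
  u(0, 1) = 2 \sin{\left(1 \right)}  ⟹  A \sin{\left(1 \right)} = 2 \sin{\left(1 \right)}  ✓
Hence u(x, y) = 2 \sin{\left(y \right)}.

Answer: u(x, y) = 2 \sin{\left(y \right)}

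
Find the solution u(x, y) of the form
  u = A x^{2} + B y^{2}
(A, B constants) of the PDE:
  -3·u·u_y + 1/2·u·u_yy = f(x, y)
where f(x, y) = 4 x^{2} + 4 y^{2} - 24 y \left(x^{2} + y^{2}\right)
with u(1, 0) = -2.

Answer: u(x, y) = - 2 x^{2} - 2 y^{2}

Derivation:
Substitute the ansatz u = A x^{2} + B y^{2} into the left-hand side.
Derivatives of the ansatz:
  u_y = 2 B y
  u_yy = 2 B
Term by term:
  -3·u·u_y = - 6 A B x^{2} y - 6 B^{2} y^{3}
  1/2·u·u_yy = A B x^{2} + B^{2} y^{2}
So the left-hand side equals
  - 6 A B x^{2} y + A B x^{2} - 6 B^{2} y^{3} + B^{2} y^{2}
This must equal f(x, y) identically; expanded, f = - 24 x^{2} y + 4 x^{2} - 24 y^{3} + 4 y^{2}.
Matching coefficients of the independent functions:
  [x^{2}]:  A B = 4
  [y^{2}]:  B^{2} = 4
  [y^{3}]:  - 6 B^{2} = -24
  [x^{2} y]:  - 6 A B = -24
These equations allow (A, B) = (-2, -2) or (2, 2).
Impose the point condition(s):
  u(1, 0) = -2  ⟹  A = -2
Only A = -2, B = -2 satisfies everything.
Hence u(x, y) = - 2 x^{2} - 2 y^{2}.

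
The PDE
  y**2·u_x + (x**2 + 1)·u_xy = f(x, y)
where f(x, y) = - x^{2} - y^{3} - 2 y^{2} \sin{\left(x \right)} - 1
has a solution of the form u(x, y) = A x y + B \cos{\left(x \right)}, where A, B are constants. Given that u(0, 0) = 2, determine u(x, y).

Substitute the ansatz u = A x y + B \cos{\left(x \right)} into the left-hand side.
Derivatives of the ansatz:
  u_x = A y - B \sin{\left(x \right)}
  u_xy = A
Term by term:
  y**2·u_x = A y^{3} - B y^{2} \sin{\left(x \right)}
  (x**2 + 1)·u_xy = A x^{2} + A
So the left-hand side equals
  A x^{2} + A y^{3} + A - B y^{2} \sin{\left(x \right)}
This must equal f(x, y) = - x^{2} - y^{3} - 2 y^{2} \sin{\left(x \right)} - 1 identically.
Matching coefficients of the independent functions:
  [constant term, x^{2}, y^{3}]:  A = -1
  [y^{2} \sin{\left(x \right)}]:  - B = -2
Solving: A = -1, B = 2.
Check against the point condition:
  u(0, 0) = 2  ⟹  B = 2  ✓
Hence u(x, y) = - x y + 2 \cos{\left(x \right)}.

Answer: u(x, y) = - x y + 2 \cos{\left(x \right)}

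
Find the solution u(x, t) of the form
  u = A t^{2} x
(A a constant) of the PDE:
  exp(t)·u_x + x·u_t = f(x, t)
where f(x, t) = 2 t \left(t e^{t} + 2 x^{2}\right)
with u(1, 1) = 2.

Substitute the ansatz u = A t^{2} x into the left-hand side.
Derivatives of the ansatz:
  u_x = A t^{2}
  u_t = 2 A t x
Term by term:
  exp(t)·u_x = A t^{2} e^{t}
  x·u_t = 2 A t x^{2}
So the left-hand side equals
  A t^{2} e^{t} + 2 A t x^{2}
This must equal f(x, t) identically; expanded, f = 2 t^{2} e^{t} + 4 t x^{2}.
Matching coefficients of the independent functions:
  [t x^{2}]:  2 A = 4
  [t^{2} e^{t}]:  A = 2
Solving: A = 2.
Check against the point condition:
  u(1, 1) = 2  ⟹  A = 2  ✓
Hence u(x, t) = 2 t^{2} x.

Answer: u(x, t) = 2 t^{2} x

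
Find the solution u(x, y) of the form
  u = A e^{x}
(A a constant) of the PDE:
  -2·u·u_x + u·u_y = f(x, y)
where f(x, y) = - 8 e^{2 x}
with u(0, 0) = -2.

Answer: u(x, y) = - 2 e^{x}

Derivation:
Substitute the ansatz u = A e^{x} into the left-hand side.
Derivatives of the ansatz:
  u_x = A e^{x}
  u_y = 0
Term by term:
  -2·u·u_x = - 2 A^{2} e^{2 x}
  u·u_y = 0
So the left-hand side equals
  - 2 A^{2} e^{2 x}
This must equal f(x, y) = - 8 e^{2 x} identically.
Matching coefficients of the independent functions:
  [e^{2 x}]:  - 2 A^{2} = -8
These equations allow (A) = (-2) or (2).
Impose the point condition(s):
  u(0, 0) = -2  ⟹  A = -2
Only A = -2 satisfies everything.
Hence u(x, y) = - 2 e^{x}.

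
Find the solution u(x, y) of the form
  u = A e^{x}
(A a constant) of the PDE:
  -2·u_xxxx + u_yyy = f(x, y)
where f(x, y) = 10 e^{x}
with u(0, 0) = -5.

Substitute the ansatz u = A e^{x} into the left-hand side.
Derivatives of the ansatz:
  u_xxxx = A e^{x}
  u_yyy = 0
Term by term:
  -2·u_xxxx = - 2 A e^{x}
  u_yyy = 0
So the left-hand side equals
  - 2 A e^{x}
This must equal f(x, y) = 10 e^{x} identically.
Matching coefficients of the independent functions:
  [e^{x}]:  - 2 A = 10
Solving: A = -5.
Check against the point condition:
  u(0, 0) = -5  ⟹  A = -5  ✓
Hence u(x, y) = - 5 e^{x}.

Answer: u(x, y) = - 5 e^{x}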